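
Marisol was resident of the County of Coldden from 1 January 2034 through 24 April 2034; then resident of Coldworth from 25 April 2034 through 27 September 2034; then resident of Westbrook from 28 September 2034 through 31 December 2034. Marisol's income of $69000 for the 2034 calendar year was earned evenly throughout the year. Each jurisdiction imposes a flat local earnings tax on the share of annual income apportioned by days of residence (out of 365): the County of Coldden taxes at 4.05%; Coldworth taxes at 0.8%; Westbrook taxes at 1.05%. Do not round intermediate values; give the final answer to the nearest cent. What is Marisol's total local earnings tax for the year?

The County of Coldden, 1 January – 24 April 2034: 114 days → $69000 × 4.05% × 114/365 = $872.8027
Coldworth, 25 April – 27 September 2034: 156 days → $69000 × 0.8% × 156/365 = $235.9233
Westbrook, 28 September – 31 December 2034: 95 days → $69000 × 1.05% × 95/365 = $188.5685
Total = $1297.2945

$1297.29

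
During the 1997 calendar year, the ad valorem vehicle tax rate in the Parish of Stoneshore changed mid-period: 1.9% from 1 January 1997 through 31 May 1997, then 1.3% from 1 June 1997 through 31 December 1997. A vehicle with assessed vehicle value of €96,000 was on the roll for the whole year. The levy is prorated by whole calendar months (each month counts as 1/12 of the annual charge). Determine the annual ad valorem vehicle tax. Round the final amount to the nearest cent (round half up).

1 January – 31 May 1997: 5 months at 1.9% → €96,000 × 1.9% × 5/12 = €760.0000
1 June – 31 December 1997: 7 months at 1.3% → €96,000 × 1.3% × 7/12 = €728.0000
Total = €1,488.0000

€1,488.00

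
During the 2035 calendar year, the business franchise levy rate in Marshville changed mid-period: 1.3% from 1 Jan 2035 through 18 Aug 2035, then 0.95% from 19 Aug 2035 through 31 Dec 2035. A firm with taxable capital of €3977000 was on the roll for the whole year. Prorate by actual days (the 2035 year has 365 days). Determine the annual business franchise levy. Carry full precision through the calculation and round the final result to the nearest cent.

€46552.69

1 Jan – 18 Aug 2035: 230 days at 1.3% → €3977000 × 1.3% × 230/365 = €32578.7123
19 Aug – 31 Dec 2035: 135 days at 0.95% → €3977000 × 0.95% × 135/365 = €13973.9795
Total = €46552.6918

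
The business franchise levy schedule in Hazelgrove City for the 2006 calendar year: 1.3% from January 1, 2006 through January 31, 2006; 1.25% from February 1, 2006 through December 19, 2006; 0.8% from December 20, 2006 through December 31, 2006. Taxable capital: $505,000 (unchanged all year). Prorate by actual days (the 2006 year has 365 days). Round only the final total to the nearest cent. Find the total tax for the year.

January 1 – January 31, 2006: 31 days at 1.3% → $505,000 × 1.3% × 31/365 = $557.5753
February 1 – December 19, 2006: 322 days at 1.25% → $505,000 × 1.25% × 322/365 = $5,568.8356
December 20 – December 31, 2006: 12 days at 0.8% → $505,000 × 0.8% × 12/365 = $132.8219
Total = $6,259.2329

$6,259.23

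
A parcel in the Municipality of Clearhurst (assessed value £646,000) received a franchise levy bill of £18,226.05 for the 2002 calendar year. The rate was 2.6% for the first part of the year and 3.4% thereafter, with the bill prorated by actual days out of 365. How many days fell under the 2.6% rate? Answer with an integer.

264 days

Let d = days at the first rate; then 365 − d days at the second rate.
£646,000 × [2.6%·d + 3.4%·(365−d)] / 365 = £18,226.05
Solving gives d = 264, so the new rate took effect on September 22, 2002.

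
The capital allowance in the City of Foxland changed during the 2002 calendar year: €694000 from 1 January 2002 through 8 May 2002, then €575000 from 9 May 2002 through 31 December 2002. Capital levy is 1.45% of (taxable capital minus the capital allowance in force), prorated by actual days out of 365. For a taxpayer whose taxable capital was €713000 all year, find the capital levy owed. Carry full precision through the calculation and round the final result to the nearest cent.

1 January – 8 May 2002: 128 days, exemption €694000 → (€713000 − €694000) × 1.45% × 128/365 = €96.6137
9 May – 31 December 2002: 237 days, exemption €575000 → (€713000 − €575000) × 1.45% × 237/365 = €1299.2795
Total = €1395.8932

€1395.89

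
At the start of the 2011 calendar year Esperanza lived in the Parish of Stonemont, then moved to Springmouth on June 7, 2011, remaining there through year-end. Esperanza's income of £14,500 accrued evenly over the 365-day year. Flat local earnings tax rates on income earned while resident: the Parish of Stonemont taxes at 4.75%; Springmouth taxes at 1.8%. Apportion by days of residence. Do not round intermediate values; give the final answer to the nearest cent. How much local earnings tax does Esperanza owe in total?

£444.99

The Parish of Stonemont, January 1 – June 6, 2011: 157 days → £14,500 × 4.75% × 157/365 = £296.2568
Springmouth, June 7 – December 31, 2011: 208 days → £14,500 × 1.8% × 208/365 = £148.7342
Total = £444.9911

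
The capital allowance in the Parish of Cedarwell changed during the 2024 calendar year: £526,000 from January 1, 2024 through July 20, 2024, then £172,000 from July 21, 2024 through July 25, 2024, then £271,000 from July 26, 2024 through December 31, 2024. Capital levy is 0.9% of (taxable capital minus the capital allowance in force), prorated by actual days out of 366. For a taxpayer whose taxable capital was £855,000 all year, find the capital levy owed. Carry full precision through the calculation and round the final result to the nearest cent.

£4,001.53

January 1 – July 20, 2024: 202 days, exemption £526,000 → (£855,000 − £526,000) × 0.9% × 202/366 = £1,634.2131
July 21 – July 25, 2024: 5 days, exemption £172,000 → (£855,000 − £172,000) × 0.9% × 5/366 = £83.9754
July 26 – December 31, 2024: 159 days, exemption £271,000 → (£855,000 − £271,000) × 0.9% × 159/366 = £2,283.3443
Total = £4,001.5328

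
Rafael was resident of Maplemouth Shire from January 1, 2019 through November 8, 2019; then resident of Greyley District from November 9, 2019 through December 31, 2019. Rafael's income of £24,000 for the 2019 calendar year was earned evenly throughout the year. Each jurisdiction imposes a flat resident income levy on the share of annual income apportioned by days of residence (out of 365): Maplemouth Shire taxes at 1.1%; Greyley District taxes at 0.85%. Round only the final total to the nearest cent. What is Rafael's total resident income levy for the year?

Maplemouth Shire, January 1 – November 8, 2019: 312 days → £24,000 × 1.1% × 312/365 = £225.6658
Greyley District, November 9 – December 31, 2019: 53 days → £24,000 × 0.85% × 53/365 = £29.6219
Total = £255.2877

£255.29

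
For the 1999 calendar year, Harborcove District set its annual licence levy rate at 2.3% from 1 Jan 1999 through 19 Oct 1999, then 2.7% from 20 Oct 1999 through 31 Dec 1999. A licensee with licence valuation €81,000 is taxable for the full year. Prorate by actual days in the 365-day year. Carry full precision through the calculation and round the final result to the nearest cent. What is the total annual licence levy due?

1 Jan – 19 Oct 1999: 292 days at 2.3% → €81,000 × 2.3% × 292/365 = €1,490.4000
20 Oct – 31 Dec 1999: 73 days at 2.7% → €81,000 × 2.7% × 73/365 = €437.4000
Total = €1,927.8000

€1,927.80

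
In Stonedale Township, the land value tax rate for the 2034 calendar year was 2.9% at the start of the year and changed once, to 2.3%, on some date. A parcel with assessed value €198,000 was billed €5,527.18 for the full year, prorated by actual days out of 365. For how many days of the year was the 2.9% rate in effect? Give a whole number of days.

Let d = days at the first rate; then 365 − d days at the second rate.
€198,000 × [2.9%·d + 2.3%·(365−d)] / 365 = €5,527.18
Solving gives d = 299, so the new rate took effect on 27 Oct 2034.

299 days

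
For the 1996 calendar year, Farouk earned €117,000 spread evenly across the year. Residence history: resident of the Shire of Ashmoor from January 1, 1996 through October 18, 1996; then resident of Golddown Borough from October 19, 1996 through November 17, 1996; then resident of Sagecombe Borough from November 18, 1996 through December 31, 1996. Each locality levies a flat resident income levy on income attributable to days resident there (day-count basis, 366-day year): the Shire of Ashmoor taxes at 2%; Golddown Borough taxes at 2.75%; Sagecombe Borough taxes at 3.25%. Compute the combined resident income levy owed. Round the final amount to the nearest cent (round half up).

€2,587.75

The Shire of Ashmoor, January 1 – October 18, 1996: 292 days → €117,000 × 2% × 292/366 = €1,866.8852
Golddown Borough, October 19 – November 17, 1996: 30 days → €117,000 × 2.75% × 30/366 = €263.7295
Sagecombe Borough, November 18 – December 31, 1996: 44 days → €117,000 × 3.25% × 44/366 = €457.1311
Total = €2,587.7459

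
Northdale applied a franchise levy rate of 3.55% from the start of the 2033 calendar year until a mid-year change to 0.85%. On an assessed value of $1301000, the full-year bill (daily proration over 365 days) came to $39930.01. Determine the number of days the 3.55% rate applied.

300 days

Let d = days at the first rate; then 365 − d days at the second rate.
$1301000 × [3.55%·d + 0.85%·(365−d)] / 365 = $39930.01
Solving gives d = 300, so the new rate took effect on 28 Oct 2033.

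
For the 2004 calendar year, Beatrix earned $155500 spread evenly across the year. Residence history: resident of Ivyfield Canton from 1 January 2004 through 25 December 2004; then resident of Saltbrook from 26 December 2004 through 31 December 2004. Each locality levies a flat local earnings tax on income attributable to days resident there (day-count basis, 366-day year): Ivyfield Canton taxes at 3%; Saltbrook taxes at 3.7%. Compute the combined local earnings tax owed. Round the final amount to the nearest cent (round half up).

Ivyfield Canton, 1 January – 25 December 2004: 360 days → $155500 × 3% × 360/366 = $4588.5246
Saltbrook, 26 December – 31 December 2004: 6 days → $155500 × 3.7% × 6/366 = $94.3197
Total = $4682.8443

$4682.84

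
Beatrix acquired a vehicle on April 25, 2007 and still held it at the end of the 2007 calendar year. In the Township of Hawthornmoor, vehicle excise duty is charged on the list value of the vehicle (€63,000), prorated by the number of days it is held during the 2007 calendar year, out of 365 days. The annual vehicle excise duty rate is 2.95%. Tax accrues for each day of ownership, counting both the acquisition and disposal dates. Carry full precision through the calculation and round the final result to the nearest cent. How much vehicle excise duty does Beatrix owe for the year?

€1,278.04

Days held (April 25 – December 31, 2007): 251 out of 365
Tax = €63,000 × 2.95% × 251/365 = €1,278.0370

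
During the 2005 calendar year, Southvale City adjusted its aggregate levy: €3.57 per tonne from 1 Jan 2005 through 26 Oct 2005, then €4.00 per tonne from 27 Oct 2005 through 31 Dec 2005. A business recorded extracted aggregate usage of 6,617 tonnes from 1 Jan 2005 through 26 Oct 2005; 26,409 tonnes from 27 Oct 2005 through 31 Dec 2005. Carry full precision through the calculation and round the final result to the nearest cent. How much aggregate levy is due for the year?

€129258.69

1 Jan – 26 Oct 2005: 6,617 tonnes at €3.57/tonne → €23622.69
27 Oct – 31 Dec 2005: 26,409 tonnes at €4.00/tonne → €105636.00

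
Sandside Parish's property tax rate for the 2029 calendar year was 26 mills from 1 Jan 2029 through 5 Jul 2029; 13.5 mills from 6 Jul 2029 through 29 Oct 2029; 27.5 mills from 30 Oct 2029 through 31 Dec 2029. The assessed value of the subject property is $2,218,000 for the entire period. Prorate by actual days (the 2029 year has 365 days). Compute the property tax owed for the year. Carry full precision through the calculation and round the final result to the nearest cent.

1 Jan – 5 Jul 2029: 186 days at 26 mills → $2,218,000 × 2.6% × 186/365 = $29,386.9808
6 Jul – 29 Oct 2029: 116 days at 13.5 mills → $2,218,000 × 1.35% × 116/365 = $9,516.1315
30 Oct – 31 Dec 2029: 63 days at 27.5 mills → $2,218,000 × 2.75% × 63/365 = $10,527.9041
Total = $49,431.0164

$49,431.02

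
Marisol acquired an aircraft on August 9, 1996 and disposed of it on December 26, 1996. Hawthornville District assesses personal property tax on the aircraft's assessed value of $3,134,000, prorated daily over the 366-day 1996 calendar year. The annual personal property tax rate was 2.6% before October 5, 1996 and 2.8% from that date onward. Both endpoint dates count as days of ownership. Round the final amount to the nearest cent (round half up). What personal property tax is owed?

$32,590.17

August 9 – October 4, 1996: 57 days at 2.6% → $3,134,000 × 2.6% × 57/366 = $12,690.1311
October 5 – December 26, 1996: 83 days at 2.8% → $3,134,000 × 2.8% × 83/366 = $19,900.0437
Total = $32,590.1749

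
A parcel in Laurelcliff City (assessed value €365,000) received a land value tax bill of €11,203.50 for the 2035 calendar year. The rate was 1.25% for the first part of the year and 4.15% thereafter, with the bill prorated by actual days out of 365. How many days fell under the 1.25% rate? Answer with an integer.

Let d = days at the first rate; then 365 − d days at the second rate.
€365,000 × [1.25%·d + 4.15%·(365−d)] / 365 = €11,203.50
Solving gives d = 136, so the new rate took effect on 17 May 2035.

136 days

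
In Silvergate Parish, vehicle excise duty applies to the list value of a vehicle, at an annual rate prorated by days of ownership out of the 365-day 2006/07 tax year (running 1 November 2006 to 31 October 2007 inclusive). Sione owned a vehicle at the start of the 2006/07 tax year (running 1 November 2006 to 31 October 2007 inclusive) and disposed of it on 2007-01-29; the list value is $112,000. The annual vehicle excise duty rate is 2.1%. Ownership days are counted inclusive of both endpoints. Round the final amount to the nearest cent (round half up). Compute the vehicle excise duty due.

$579.95

Days held (2006-11-01 to 2007-01-29): 90 out of 365
Tax = $112,000 × 2.1% × 90/365 = $579.9452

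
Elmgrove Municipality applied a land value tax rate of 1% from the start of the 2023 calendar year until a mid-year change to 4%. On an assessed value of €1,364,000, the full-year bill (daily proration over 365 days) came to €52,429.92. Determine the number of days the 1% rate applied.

19 days

Let d = days at the first rate; then 365 − d days at the second rate.
€1,364,000 × [1%·d + 4%·(365−d)] / 365 = €52,429.92
Solving gives d = 19, so the new rate took effect on 20 Jan 2023.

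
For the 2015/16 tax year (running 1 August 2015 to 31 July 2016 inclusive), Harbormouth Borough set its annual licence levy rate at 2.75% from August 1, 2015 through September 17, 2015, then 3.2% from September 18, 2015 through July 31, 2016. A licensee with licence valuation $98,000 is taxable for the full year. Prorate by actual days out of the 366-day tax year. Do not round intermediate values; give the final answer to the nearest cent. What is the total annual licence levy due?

$3,078.16

August 1 – September 17, 2015: 48 days at 2.75% → $98,000 × 2.75% × 48/366 = $353.4426
September 18, 2015 – July 31, 2016: 318 days at 3.2% → $98,000 × 3.2% × 318/366 = $2,724.7213
Total = $3,078.1639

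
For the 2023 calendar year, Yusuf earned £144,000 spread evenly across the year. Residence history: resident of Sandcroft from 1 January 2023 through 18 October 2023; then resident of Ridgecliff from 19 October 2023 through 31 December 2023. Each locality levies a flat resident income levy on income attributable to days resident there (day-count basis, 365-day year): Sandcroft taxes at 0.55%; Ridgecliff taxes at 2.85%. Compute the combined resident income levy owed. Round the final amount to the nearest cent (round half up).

£1,463.47

Sandcroft, 1 January – 18 October 2023: 291 days → £144,000 × 0.55% × 291/365 = £631.4301
Ridgecliff, 19 October – 31 December 2023: 74 days → £144,000 × 2.85% × 74/365 = £832.0438
Total = £1,463.4740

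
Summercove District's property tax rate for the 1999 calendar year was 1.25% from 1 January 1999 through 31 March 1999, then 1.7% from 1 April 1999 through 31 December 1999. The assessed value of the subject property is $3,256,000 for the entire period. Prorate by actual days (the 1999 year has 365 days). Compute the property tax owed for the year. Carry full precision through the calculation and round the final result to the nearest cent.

$51,739.18

1 January – 31 March 1999: 90 days at 1.25% → $3,256,000 × 1.25% × 90/365 = $10,035.6164
1 April – 31 December 1999: 275 days at 1.7% → $3,256,000 × 1.7% × 275/365 = $41,703.5616
Total = $51,739.1781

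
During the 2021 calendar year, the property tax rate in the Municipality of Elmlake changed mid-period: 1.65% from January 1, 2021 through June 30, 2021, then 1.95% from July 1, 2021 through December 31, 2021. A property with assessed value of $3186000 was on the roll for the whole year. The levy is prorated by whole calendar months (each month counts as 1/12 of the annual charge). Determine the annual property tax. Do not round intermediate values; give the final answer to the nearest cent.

January 1 – June 30, 2021: 6 months at 1.65% → $3186000 × 1.65% × 6/12 = $26284.5000
July 1 – December 31, 2021: 6 months at 1.95% → $3186000 × 1.95% × 6/12 = $31063.5000
Total = $57348.0000

$57348.00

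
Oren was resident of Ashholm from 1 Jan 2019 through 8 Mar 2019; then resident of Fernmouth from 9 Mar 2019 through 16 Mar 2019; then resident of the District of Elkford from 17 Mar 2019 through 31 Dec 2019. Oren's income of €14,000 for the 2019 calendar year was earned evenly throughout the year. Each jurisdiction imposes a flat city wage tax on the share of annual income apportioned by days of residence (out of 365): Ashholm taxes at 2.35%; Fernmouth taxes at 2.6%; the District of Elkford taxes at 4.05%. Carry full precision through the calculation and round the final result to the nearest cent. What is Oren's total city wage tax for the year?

Ashholm, 1 Jan – 8 Mar 2019: 67 days → €14,000 × 2.35% × 67/365 = €60.3918
Fernmouth, 9 Mar – 16 Mar 2019: 8 days → €14,000 × 2.6% × 8/365 = €7.9781
The District of Elkford, 17 Mar – 31 Dec 2019: 290 days → €14,000 × 4.05% × 290/365 = €450.4932
Total = €518.8630

€518.86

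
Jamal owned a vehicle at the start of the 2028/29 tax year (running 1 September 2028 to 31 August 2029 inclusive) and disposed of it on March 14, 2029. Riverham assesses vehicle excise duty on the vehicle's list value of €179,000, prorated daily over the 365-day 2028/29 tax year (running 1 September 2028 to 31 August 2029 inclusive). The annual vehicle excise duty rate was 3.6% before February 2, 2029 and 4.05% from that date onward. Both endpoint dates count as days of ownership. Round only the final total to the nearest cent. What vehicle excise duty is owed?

€3,533.17

September 1, 2028 – February 1, 2029: 154 days at 3.6% → €179,000 × 3.6% × 154/365 = €2,718.8384
February 2 – March 14, 2029: 41 days at 4.05% → €179,000 × 4.05% × 41/365 = €814.3274
Total = €3,533.1658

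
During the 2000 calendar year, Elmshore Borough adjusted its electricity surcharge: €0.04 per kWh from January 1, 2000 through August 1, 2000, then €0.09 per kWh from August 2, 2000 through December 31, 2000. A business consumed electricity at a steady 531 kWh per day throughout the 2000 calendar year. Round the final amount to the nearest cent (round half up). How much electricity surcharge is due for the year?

€11,809.44

January 1 – August 1, 2000: 214 days × 531 kWh/day = 113,634 kWh at €0.04/kWh → €4,545.36
August 2 – December 31, 2000: 152 days × 531 kWh/day = 80,712 kWh at €0.09/kWh → €7,264.08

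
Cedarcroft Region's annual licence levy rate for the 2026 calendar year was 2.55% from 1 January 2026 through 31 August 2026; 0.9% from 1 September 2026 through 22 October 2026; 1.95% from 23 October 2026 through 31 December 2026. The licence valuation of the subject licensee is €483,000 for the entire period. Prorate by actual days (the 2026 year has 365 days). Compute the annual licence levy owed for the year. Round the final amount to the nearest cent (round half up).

€10,625.34

1 January – 31 August 2026: 243 days at 2.55% → €483,000 × 2.55% × 243/365 = €8,199.7521
1 September – 22 October 2026: 52 days at 0.9% → €483,000 × 0.9% × 52/365 = €619.2986
23 October – 31 December 2026: 70 days at 1.95% → €483,000 × 1.95% × 70/365 = €1,806.2877
Total = €10,625.3384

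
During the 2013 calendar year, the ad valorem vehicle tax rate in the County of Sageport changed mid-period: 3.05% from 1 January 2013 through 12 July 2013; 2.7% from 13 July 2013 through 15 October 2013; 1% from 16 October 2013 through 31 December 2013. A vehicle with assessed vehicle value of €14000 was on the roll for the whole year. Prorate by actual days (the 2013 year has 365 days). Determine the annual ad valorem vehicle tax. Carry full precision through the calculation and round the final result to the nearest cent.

€353.70

1 January – 12 July 2013: 193 days at 3.05% → €14000 × 3.05% × 193/365 = €225.7836
13 July – 15 October 2013: 95 days at 2.7% → €14000 × 2.7% × 95/365 = €98.3836
16 October – 31 December 2013: 77 days at 1% → €14000 × 1% × 77/365 = €29.5342
Total = €353.7014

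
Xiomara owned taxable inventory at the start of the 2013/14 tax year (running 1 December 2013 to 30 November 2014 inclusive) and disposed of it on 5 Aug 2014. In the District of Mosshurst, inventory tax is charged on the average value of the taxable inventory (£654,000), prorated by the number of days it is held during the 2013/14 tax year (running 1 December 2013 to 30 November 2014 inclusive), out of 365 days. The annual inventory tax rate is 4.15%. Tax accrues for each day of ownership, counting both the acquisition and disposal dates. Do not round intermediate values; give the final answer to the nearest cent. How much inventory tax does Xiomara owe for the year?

£18,441.01

Days held (1 Dec 2013 – 5 Aug 2014): 248 out of 365
Tax = £654,000 × 4.15% × 248/365 = £18,441.0082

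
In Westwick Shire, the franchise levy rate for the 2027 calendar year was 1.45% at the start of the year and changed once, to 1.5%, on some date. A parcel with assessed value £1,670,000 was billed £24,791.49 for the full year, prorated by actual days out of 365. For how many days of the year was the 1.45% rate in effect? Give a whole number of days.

Let d = days at the first rate; then 365 − d days at the second rate.
£1,670,000 × [1.45%·d + 1.5%·(365−d)] / 365 = £24,791.49
Solving gives d = 113, so the new rate took effect on 24 April 2027.

113 days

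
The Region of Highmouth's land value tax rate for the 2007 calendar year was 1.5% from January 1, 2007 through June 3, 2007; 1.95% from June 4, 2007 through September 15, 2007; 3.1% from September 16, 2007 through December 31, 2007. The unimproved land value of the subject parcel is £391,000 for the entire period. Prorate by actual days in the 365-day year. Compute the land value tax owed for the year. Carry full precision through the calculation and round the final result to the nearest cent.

January 1 – June 3, 2007: 154 days at 1.5% → £391,000 × 1.5% × 154/365 = £2,474.5479
June 4 – September 15, 2007: 104 days at 1.95% → £391,000 × 1.95% × 104/365 = £2,172.4603
September 16 – December 31, 2007: 107 days at 3.1% → £391,000 × 3.1% × 107/365 = £3,553.2795
Total = £8,200.2877

£8,200.29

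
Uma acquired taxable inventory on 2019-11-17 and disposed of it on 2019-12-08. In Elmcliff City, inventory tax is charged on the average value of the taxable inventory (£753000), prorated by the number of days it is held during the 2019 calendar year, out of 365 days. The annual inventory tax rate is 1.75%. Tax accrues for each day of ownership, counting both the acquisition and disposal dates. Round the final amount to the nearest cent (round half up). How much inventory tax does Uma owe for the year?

Days held (2019-11-17 to 2019-12-08): 22 out of 365
Tax = £753000 × 1.75% × 22/365 = £794.2603

£794.26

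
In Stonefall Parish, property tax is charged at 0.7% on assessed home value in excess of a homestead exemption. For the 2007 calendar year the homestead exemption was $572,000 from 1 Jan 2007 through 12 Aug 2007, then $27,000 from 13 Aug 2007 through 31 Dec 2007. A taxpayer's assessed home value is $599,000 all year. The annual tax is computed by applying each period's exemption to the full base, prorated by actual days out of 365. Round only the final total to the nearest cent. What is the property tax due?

1 Jan – 12 Aug 2007: 224 days, exemption $572,000 → ($599,000 − $572,000) × 0.7% × 224/365 = $115.9890
13 Aug – 31 Dec 2007: 141 days, exemption $27,000 → ($599,000 − $27,000) × 0.7% × 141/365 = $1,546.7507
Total = $1,662.7397

$1,662.74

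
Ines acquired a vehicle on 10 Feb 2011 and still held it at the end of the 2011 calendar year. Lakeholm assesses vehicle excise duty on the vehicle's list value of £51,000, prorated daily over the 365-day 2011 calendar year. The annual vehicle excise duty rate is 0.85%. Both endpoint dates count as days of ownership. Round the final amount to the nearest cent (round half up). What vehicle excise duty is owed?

£385.99

Days held (10 Feb – 31 Dec 2011): 325 out of 365
Tax = £51,000 × 0.85% × 325/365 = £385.9932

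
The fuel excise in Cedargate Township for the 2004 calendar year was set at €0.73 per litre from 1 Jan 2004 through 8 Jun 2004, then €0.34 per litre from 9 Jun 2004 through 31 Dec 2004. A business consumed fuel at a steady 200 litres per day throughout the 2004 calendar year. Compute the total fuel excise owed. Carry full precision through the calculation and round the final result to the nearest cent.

€37,368.00

1 Jan – 8 Jun 2004: 160 days × 200 litres/day = 32,000 litres at €0.73/litre → €23,360.00
9 Jun – 31 Dec 2004: 206 days × 200 litres/day = 41,200 litres at €0.34/litre → €14,008.00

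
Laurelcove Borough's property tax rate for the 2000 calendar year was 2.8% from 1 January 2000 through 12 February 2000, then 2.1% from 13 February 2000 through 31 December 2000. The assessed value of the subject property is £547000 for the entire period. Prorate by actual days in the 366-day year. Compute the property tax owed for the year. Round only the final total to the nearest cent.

1 January – 12 February 2000: 43 days at 2.8% → £547000 × 2.8% × 43/366 = £1799.4208
13 February – 31 December 2000: 323 days at 2.1% → £547000 × 2.1% × 323/366 = £10137.4344
Total = £11936.8552

£11936.86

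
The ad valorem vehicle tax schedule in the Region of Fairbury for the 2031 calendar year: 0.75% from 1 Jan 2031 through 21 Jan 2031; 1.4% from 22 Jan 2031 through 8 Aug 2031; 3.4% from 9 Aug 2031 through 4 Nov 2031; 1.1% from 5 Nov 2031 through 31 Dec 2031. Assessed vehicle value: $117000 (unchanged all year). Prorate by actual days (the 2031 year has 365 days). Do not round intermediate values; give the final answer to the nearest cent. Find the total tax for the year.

1 Jan – 21 Jan 2031: 21 days at 0.75% → $117000 × 0.75% × 21/365 = $50.4863
22 Jan – 8 Aug 2031: 199 days at 1.4% → $117000 × 1.4% × 199/365 = $893.0466
9 Aug – 4 Nov 2031: 88 days at 3.4% → $117000 × 3.4% × 88/365 = $959.0795
5 Nov – 31 Dec 2031: 57 days at 1.1% → $117000 × 1.1% × 57/365 = $200.9836
Total = $2103.5959

$2103.60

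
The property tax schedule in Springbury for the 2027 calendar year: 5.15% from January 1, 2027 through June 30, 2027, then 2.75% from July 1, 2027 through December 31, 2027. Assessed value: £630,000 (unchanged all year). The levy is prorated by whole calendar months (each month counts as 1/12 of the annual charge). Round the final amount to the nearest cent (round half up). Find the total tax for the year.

January 1 – June 30, 2027: 6 months at 5.15% → £630,000 × 5.15% × 6/12 = £16,222.5000
July 1 – December 31, 2027: 6 months at 2.75% → £630,000 × 2.75% × 6/12 = £8,662.5000
Total = £24,885.0000

£24,885.00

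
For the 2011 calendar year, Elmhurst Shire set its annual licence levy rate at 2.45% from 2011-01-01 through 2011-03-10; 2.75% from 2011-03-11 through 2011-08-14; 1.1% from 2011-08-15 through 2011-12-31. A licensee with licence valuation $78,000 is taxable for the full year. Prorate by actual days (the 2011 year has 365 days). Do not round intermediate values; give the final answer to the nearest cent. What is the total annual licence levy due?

2011-01-01 to 2011-03-10: 69 days at 2.45% → $78,000 × 2.45% × 69/365 = $361.2575
2011-03-11 to 2011-08-14: 157 days at 2.75% → $78,000 × 2.75% × 157/365 = $922.6438
2011-08-15 to 2011-12-31: 139 days at 1.1% → $78,000 × 1.1% × 139/365 = $326.7452
Total = $1,610.6466

$1,610.65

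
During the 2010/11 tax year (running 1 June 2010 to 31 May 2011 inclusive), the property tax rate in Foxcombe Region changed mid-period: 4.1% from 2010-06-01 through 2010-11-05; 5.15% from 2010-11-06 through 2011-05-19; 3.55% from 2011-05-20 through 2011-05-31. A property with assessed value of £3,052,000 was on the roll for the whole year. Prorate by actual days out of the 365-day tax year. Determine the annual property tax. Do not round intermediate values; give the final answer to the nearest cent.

2010-06-01 to 2010-11-05: 158 days at 4.1% → £3,052,000 × 4.1% × 158/365 = £54,166.7288
2010-11-06 to 2011-05-19: 195 days at 5.15% → £3,052,000 × 5.15% × 195/365 = £83,971.8082
2011-05-20 to 2011-05-31: 12 days at 3.55% → £3,052,000 × 3.55% × 12/365 = £3,562.0603
Total = £141,700.5973

£141,700.60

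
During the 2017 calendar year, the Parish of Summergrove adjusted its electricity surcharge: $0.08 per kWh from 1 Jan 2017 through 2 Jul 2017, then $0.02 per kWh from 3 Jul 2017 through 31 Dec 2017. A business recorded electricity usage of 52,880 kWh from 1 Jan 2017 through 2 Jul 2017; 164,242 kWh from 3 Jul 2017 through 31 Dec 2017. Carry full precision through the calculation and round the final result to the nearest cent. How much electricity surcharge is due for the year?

$7515.24

1 Jan – 2 Jul 2017: 52,880 kWh at $0.08/kWh → $4230.40
3 Jul – 31 Dec 2017: 164,242 kWh at $0.02/kWh → $3284.84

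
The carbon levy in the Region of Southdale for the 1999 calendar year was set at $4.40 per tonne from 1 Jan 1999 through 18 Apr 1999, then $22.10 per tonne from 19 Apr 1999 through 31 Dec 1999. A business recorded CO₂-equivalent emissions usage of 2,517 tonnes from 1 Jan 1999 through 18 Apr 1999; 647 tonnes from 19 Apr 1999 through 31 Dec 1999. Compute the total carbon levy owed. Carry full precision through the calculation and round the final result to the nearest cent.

$25,373.50

1 Jan – 18 Apr 1999: 2,517 tonnes at $4.40/tonne → $11,074.80
19 Apr – 31 Dec 1999: 647 tonnes at $22.10/tonne → $14,298.70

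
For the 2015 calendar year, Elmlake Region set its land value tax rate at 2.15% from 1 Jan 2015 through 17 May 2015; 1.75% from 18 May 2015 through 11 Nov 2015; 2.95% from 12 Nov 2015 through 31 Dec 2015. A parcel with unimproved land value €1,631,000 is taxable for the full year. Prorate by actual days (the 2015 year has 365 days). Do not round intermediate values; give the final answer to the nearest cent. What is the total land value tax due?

€33,672.33

1 Jan – 17 May 2015: 137 days at 2.15% → €1,631,000 × 2.15% × 137/365 = €13,161.9466
18 May – 11 Nov 2015: 178 days at 1.75% → €1,631,000 × 1.75% × 178/365 = €13,919.3562
12 Nov – 31 Dec 2015: 50 days at 2.95% → €1,631,000 × 2.95% × 50/365 = €6,591.0274
Total = €33,672.3301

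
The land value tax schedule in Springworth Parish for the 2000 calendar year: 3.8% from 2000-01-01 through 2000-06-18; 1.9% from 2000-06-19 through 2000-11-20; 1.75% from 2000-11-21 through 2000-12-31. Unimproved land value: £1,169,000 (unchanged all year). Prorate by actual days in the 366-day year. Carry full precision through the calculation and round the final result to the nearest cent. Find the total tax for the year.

£32,331.15

2000-01-01 to 2000-06-18: 170 days at 3.8% → £1,169,000 × 3.8% × 170/366 = £20,633.1694
2000-06-19 to 2000-11-20: 155 days at 1.9% → £1,169,000 × 1.9% × 155/366 = £9,406.2978
2000-11-21 to 2000-12-31: 41 days at 1.75% → £1,169,000 × 1.75% × 41/366 = £2,291.6872
Total = £32,331.1544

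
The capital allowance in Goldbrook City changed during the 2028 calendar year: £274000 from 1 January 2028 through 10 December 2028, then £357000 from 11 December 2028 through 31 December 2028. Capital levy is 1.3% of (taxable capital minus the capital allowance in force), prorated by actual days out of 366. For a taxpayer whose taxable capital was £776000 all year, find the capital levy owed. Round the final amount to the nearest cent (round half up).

£6464.09

1 January – 10 December 2028: 345 days, exemption £274000 → (£776000 − £274000) × 1.3% × 345/366 = £6151.5574
11 December – 31 December 2028: 21 days, exemption £357000 → (£776000 − £357000) × 1.3% × 21/366 = £312.5328
Total = £6464.0902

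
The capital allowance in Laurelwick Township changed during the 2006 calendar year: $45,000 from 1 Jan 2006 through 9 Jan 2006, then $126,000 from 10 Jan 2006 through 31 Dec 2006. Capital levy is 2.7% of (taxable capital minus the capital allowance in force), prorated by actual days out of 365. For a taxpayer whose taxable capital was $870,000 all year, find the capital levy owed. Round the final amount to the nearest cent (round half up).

1 Jan – 9 Jan 2006: 9 days, exemption $45,000 → ($870,000 − $45,000) × 2.7% × 9/365 = $549.2466
10 Jan – 31 Dec 2006: 356 days, exemption $126,000 → ($870,000 − $126,000) × 2.7% × 356/365 = $19,592.6795
Total = $20,141.9260

$20,141.93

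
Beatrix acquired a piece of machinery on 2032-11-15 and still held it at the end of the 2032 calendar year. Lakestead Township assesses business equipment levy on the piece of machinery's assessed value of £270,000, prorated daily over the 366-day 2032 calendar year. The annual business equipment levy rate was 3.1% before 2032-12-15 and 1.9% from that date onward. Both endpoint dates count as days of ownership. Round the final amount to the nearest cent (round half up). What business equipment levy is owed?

2032-11-15 to 2032-12-14: 30 days at 3.1% → £270,000 × 3.1% × 30/366 = £686.0656
2032-12-15 to 2032-12-31: 17 days at 1.9% → £270,000 × 1.9% × 17/366 = £238.2787
Total = £924.3443

£924.34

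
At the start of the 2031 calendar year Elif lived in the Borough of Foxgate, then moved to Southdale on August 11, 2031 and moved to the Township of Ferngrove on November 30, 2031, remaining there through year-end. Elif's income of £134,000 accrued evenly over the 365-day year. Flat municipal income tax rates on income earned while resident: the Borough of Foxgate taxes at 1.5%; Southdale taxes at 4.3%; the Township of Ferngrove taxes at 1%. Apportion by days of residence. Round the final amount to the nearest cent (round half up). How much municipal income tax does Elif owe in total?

£3,092.28

The Borough of Foxgate, January 1 – August 10, 2031: 222 days → £134,000 × 1.5% × 222/365 = £1,222.5205
Southdale, August 11 – November 29, 2031: 111 days → £134,000 × 4.3% × 111/365 = £1,752.2795
The Township of Ferngrove, November 30 – December 31, 2031: 32 days → £134,000 × 1% × 32/365 = £117.4795
Total = £3,092.2795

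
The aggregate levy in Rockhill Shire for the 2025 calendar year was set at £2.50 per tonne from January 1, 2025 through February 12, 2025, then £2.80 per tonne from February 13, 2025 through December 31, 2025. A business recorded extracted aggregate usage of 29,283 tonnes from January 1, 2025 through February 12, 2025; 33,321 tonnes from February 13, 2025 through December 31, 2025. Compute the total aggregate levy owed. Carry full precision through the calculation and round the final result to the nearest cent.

£166,506.30

January 1 – February 12, 2025: 29,283 tonnes at £2.50/tonne → £73,207.50
February 13 – December 31, 2025: 33,321 tonnes at £2.80/tonne → £93,298.80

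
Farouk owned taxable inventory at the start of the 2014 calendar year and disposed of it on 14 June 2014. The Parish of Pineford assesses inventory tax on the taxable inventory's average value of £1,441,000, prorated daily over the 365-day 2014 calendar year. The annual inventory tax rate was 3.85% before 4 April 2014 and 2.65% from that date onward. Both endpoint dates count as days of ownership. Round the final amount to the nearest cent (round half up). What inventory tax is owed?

£21,668.30

1 January – 3 April 2014: 93 days at 3.85% → £1,441,000 × 3.85% × 93/365 = £14,135.6178
4 April – 14 June 2014: 72 days at 2.65% → £1,441,000 × 2.65% × 72/365 = £7,532.6795
Total = £21,668.2973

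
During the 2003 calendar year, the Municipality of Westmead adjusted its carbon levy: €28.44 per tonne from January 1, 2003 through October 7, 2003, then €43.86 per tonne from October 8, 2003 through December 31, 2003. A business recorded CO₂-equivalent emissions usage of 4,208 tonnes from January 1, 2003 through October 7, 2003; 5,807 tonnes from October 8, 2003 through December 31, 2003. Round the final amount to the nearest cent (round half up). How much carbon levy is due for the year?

€374,370.54

January 1 – October 7, 2003: 4,208 tonnes at €28.44/tonne → €119,675.52
October 8 – December 31, 2003: 5,807 tonnes at €43.86/tonne → €254,695.02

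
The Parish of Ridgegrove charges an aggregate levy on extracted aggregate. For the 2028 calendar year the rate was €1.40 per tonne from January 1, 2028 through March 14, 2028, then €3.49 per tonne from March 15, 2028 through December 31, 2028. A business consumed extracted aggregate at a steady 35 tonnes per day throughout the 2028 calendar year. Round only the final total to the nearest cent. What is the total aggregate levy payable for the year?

€39,293.80

January 1 – March 14, 2028: 74 days × 35 tonnes/day = 2,590 tonnes at €1.40/tonne → €3,626.00
March 15 – December 31, 2028: 292 days × 35 tonnes/day = 10,220 tonnes at €3.49/tonne → €35,667.80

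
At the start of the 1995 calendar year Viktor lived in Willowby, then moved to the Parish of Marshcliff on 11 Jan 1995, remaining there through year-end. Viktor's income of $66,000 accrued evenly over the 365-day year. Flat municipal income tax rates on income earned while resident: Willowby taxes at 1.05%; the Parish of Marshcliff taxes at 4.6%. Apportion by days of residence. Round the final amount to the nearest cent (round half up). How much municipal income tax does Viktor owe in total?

Willowby, 1 Jan – 10 Jan 1995: 10 days → $66,000 × 1.05% × 10/365 = $18.9863
The Parish of Marshcliff, 11 Jan – 31 Dec 1995: 355 days → $66,000 × 4.6% × 355/365 = $2,952.8219
Total = $2,971.8082

$2,971.81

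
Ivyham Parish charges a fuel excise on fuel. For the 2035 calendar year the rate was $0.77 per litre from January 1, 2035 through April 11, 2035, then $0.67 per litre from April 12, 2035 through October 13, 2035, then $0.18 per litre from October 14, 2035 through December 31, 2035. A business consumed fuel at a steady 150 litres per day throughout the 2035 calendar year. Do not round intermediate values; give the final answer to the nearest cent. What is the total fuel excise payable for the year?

January 1 – April 11, 2035: 101 days × 150 litres/day = 15,150 litres at $0.77/litre → $11,665.50
April 12 – October 13, 2035: 185 days × 150 litres/day = 27,750 litres at $0.67/litre → $18,592.50
October 14 – December 31, 2035: 79 days × 150 litres/day = 11,850 litres at $0.18/litre → $2,133.00

$32,391.00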